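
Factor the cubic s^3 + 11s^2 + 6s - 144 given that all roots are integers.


Try integer roots (divisors of -144). s=-6: p(-6)=0.
Divide out (s + 6): quotient is s^2 + 5s - 24.
Factor the quadratic: (s - 3)(s + 8)
Result: (s + 6)(s - 3)(s + 8)


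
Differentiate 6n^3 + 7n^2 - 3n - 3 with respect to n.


Apply the power rule term by term:
  d/dn(6n^3) = 18n^2
  d/dn(7n^2) = 14n
  d/dn(-3n) = -3
  d/dn(-3) = 0
p'(n) = 18n^2 + 14n - 3


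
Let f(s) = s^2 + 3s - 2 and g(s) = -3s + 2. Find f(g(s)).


Substitute g(s) into f:
f(g(s)) = 1*(-3s + 2)^2 + 3*(-3s + 2) + (-2)
(-3s + 2)^2 = 9s^2 - 12s + 4
Expand and combine: 9s^2 - 21s + 8


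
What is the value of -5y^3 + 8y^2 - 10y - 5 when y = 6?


Using direct substitution:
  -5 * (6)^3 = -1080
  8 * (6)^2 = 288
  -10 * (6)^1 = -60
  constant: -5
Sum = -1080 + 288 - 60 - 5 = -857


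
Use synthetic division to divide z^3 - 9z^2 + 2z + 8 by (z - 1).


Synthetic division with c = 1. Coefficients: 1, -9, 2, 8
Bring down 1.
  1 * 1 = 1; 1 - 9 = -8
  -8 * 1 = -8; -8 + 2 = -6
  -6 * 1 = -6; -6 + 8 = 2
Quotient: z^2 - 8z - 6, Remainder: 2


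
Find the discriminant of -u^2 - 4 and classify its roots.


D = b^2 - 4ac = (0)^2 - 4(-1)(-4) = 0 - 16 = -16
Since D < 0: two complex conjugate roots (no real roots)


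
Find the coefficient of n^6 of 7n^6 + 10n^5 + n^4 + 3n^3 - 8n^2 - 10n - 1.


Read off the coefficient of n^6: 7


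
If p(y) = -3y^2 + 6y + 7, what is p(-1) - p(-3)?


p(-1) = -2
p(-3) = -38
p(-1) - p(-3) = -2 + 38 = 36


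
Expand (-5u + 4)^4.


Expand (-5u + 4)^4 by repeated multiplication:
  (-5u + 4)^2 = 25u^2 - 40u + 16
  (-5u + 4)^3 = -125u^3 + 300u^2 - 240u + 64
= 625u^4 - 2000u^3 + 2400u^2 - 1280u + 256


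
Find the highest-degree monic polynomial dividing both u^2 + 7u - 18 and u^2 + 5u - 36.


Factor each:
  u^2 + 7u - 18 = (u + 9)(u - 2)
  u^2 + 5u - 36 = (u + 9)(u - 4)
Common monic factor: u + 9


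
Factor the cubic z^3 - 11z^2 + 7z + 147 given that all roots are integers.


Try integer roots (divisors of 147). z=7: p(7)=0.
Divide out (z - 7): quotient is z^2 - 4z - 21.
Factor the quadratic: (z - 7)(z + 3)
Result: (z - 7)(z - 7)(z + 3)


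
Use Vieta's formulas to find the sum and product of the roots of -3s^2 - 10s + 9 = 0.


For as^2+bs+c=0: sum = -b/a, product = c/a.
a=-3, b=-10, c=9
Sum = -(-10)/-3 = -10/3
Product = (9)/-3 = -3


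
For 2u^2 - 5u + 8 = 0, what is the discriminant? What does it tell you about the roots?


D = b^2 - 4ac = (-5)^2 - 4(2)(8) = 25 - 64 = -39
Since D < 0: two complex conjugate roots (no real roots)


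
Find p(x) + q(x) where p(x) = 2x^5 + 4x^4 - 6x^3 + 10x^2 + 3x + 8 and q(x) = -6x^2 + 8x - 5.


Align terms by degree and add:
  2x^5 + 4x^4 - 6x^3 + 10x^2 + 3x + 8
  -6x^2 + 8x - 5
= 2x^5 + 4x^4 - 6x^3 + 4x^2 + 11x + 3


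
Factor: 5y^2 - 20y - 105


Roots satisfy r1 + r2 = -b/a = 4 and r1*r2 = c/a = -21.
So r1 = 7, r2 = -3.
5y^2 - 20y - 105 = 5(y - r1)(y - r2) = 5(y - 7)(y + 3)


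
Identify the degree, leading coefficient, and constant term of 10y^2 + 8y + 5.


Highest power of y is 2, with coefficient 10. Constant term is 5.
Degree = 2, leading coefficient = 10, constant term = 5


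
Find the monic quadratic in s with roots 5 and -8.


p(s) = (s - 5)(s + 8)
Expand: s^2 + 3s - 40


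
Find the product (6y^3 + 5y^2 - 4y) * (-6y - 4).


Distribute each term of the first polynomial:
  (6y^3)(-6y - 4) = -36y^4 - 24y^3
  (5y^2)(-6y - 4) = -30y^3 - 20y^2
  (-4y)(-6y - 4) = 24y^2 + 16y
Sum: -36y^4 - 54y^3 + 4y^2 + 16y


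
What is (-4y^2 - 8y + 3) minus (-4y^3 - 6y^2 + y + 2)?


Distribute the minus sign:
  (-4y^2 - 8y + 3)
- (-4y^3 - 6y^2 + y + 2)
Negate second polynomial: 4y^3 + 6y^2 - y - 2
Add: 4y^3 + 2y^2 - 9y + 1


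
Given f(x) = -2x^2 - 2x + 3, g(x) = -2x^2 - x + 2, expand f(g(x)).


Substitute g(x) into f:
f(g(x)) = -2*(-2x^2 - x + 2)^2 + (-2)*(-2x^2 - x + 2) + 3
(-2x^2 - x + 2)^2 = 4x^4 + 4x^3 - 7x^2 - 4x + 4
Expand and combine: -8x^4 - 8x^3 + 18x^2 + 10x - 9


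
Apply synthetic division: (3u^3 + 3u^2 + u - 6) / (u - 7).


Synthetic division with c = 7. Coefficients: 3, 3, 1, -6
Bring down 3.
  3 * 7 = 21; 21 + 3 = 24
  24 * 7 = 168; 168 + 1 = 169
  169 * 7 = 1183; 1183 - 6 = 1177
Quotient: 3u^2 + 24u + 169, Remainder: 1177


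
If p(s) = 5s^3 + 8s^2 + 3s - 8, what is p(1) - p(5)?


p(1) = 8
p(5) = 832
p(1) - p(5) = 8 - 832 = -824


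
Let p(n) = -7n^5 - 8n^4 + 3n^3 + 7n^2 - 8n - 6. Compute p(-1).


Using direct substitution:
  -7 * (-1)^5 = 7
  -8 * (-1)^4 = -8
  3 * (-1)^3 = -3
  7 * (-1)^2 = 7
  -8 * (-1)^1 = 8
  constant: -6
Sum = 7 - 8 - 3 + 7 + 8 - 6 = 5


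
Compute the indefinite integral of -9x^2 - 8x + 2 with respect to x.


Reverse power rule on each term:
  ∫ -9x^2 dx = -3x^3
  ∫ -8x dx = -4x^2
  ∫ 2 dx = 2x
F(x) = -3x^3 - 4x^2 + 2x + C


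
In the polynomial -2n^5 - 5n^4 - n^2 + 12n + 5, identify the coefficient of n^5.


Read off the coefficient of n^5: -2


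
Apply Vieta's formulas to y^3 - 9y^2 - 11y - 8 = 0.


Monic cubic y^3+by^2+cy+d=0: sum=-b, pairwise sum=c, product=-d.
b=-9, c=-11, d=-8
r1+r2+r3 = 9
r1r2+r1r3+r2r3 = -11
r1r2r3 = 8


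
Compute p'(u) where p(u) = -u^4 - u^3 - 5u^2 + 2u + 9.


Apply the power rule term by term:
  d/du(-u^4) = -4u^3
  d/du(-u^3) = -3u^2
  d/du(-5u^2) = -10u
  d/du(2u) = 2
  d/du(9) = 0
p'(u) = -4u^3 - 3u^2 - 10u + 2


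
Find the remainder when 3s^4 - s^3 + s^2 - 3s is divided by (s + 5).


By the Remainder Theorem, the remainder equals p(-5):
  3*(-5)^4 = 1875
  -1*(-5)^3 = 125
  1*(-5)^2 = 25
  -3*(-5)^1 = 15
  constant: 0
Sum: 1875 + 125 + 25 + 15 + 0 = 2040


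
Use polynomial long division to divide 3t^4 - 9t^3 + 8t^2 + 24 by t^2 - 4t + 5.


(3t^4 - 9t^3 + 8t^2 + 24) / (t^2 - 4t + 5)
Step 1: 3t^2 * (t^2 - 4t + 5) = 3t^4 - 12t^3 + 15t^2; subtract.
Step 2: 3t * (t^2 - 4t + 5) = 3t^3 - 12t^2 + 15t; subtract.
Step 3: 5 * (t^2 - 4t + 5) = 5t^2 - 20t + 25; subtract.
Quotient: 3t^2 + 3t + 5, Remainder: 5t - 1


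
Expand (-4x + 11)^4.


Expand (-4x + 11)^4 by repeated multiplication:
  (-4x + 11)^2 = 16x^2 - 88x + 121
  (-4x + 11)^3 = -64x^3 + 528x^2 - 1452x + 1331
= 256x^4 - 2816x^3 + 11616x^2 - 21296x + 14641


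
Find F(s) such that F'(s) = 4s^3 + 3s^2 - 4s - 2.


Reverse power rule on each term:
  ∫ 4s^3 ds = s^4
  ∫ 3s^2 ds = s^3
  ∫ -4s ds = -2s^2
  ∫ -2 ds = -2s
F(s) = s^4 + s^3 - 2s^2 - 2s + C


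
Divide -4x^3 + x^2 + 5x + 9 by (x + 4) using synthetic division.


Synthetic division with c = -4. Coefficients: -4, 1, 5, 9
Bring down -4.
  -4 * -4 = 16; 16 + 1 = 17
  17 * -4 = -68; -68 + 5 = -63
  -63 * -4 = 252; 252 + 9 = 261
Quotient: -4x^2 + 17x - 63, Remainder: 261


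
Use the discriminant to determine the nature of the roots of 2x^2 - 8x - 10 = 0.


D = b^2 - 4ac = (-8)^2 - 4(2)(-10) = 64 + 80 = 144
Since D > 0: two distinct rational roots


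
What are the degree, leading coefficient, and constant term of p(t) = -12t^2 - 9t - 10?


Highest power of t is 2, with coefficient -12. Constant term is -10.
Degree = 2, leading coefficient = -12, constant term = -10


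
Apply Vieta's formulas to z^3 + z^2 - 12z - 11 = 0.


Monic cubic z^3+bz^2+cz+d=0: sum=-b, pairwise sum=c, product=-d.
b=1, c=-12, d=-11
r1+r2+r3 = -1
r1r2+r1r3+r2r3 = -12
r1r2r3 = 11


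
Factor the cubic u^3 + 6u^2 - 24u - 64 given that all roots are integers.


Try integer roots (divisors of -64). u=-8: p(-8)=0.
Divide out (u + 8): quotient is u^2 - 2u - 8.
Factor the quadratic: (u + 2)(u - 4)
Result: (u + 8)(u + 2)(u - 4)


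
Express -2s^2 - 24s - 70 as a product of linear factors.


Roots satisfy r1 + r2 = -b/a = -12 and r1*r2 = c/a = 35.
So r1 = -5, r2 = -7.
-2s^2 - 24s - 70 = -2(s - r1)(s - r2) = -2(s + 5)(s + 7)


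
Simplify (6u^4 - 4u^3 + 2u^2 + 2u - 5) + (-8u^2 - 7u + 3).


Align terms by degree and add:
  6u^4 - 4u^3 + 2u^2 + 2u - 5
  -8u^2 - 7u + 3
= 6u^4 - 4u^3 - 6u^2 - 5u - 2


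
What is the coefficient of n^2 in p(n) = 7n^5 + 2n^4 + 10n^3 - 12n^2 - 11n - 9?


Read off the coefficient of n^2: -12


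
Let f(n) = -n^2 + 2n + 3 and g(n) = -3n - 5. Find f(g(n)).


Substitute g(n) into f:
f(g(n)) = -1*(-3n - 5)^2 + 2*(-3n - 5) + 3
(-3n - 5)^2 = 9n^2 + 30n + 25
Expand and combine: -9n^2 - 36n - 32


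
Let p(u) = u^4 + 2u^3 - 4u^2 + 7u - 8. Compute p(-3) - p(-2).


p(-3) = -38
p(-2) = -38
p(-3) - p(-2) = -38 + 38 = 0


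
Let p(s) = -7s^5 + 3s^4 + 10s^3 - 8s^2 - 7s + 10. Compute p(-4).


Using direct substitution:
  -7 * (-4)^5 = 7168
  3 * (-4)^4 = 768
  10 * (-4)^3 = -640
  -8 * (-4)^2 = -128
  -7 * (-4)^1 = 28
  constant: 10
Sum = 7168 + 768 - 640 - 128 + 28 + 10 = 7206


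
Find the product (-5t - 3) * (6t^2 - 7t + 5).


Distribute each term of the first polynomial:
  (-5t)(6t^2 - 7t + 5) = -30t^3 + 35t^2 - 25t
  (-3)(6t^2 - 7t + 5) = -18t^2 + 21t - 15
Sum: -30t^3 + 17t^2 - 4t - 15


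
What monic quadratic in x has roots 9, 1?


p(x) = (x - 9)(x - 1)
Expand: x^2 - 10x + 9


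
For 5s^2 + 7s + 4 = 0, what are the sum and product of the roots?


For as^2+bs+c=0: sum = -b/a, product = c/a.
a=5, b=7, c=4
Sum = -(7)/5 = -7/5
Product = (4)/5 = 4/5


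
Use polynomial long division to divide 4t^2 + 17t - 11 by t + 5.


(4t^2 + 17t - 11) / (t + 5)
Step 1: 4t * (t + 5) = 4t^2 + 20t; subtract.
Step 2: -3 * (t + 5) = -3t - 15; subtract.
Quotient: 4t - 3, Remainder: 4


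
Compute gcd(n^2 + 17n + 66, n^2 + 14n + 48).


Factor each:
  n^2 + 17n + 66 = (n + 6)(n + 11)
  n^2 + 14n + 48 = (n + 6)(n + 8)
Common monic factor: n + 6


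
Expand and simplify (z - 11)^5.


Expand (z - 11)^5 by repeated multiplication:
  (z - 11)^2 = z^2 - 22z + 121
  (z - 11)^3 = z^3 - 33z^2 + 363z - 1331
  (z - 11)^4 = z^4 - 44z^3 + 726z^2 - 5324z + 14641
= z^5 - 55z^4 + 1210z^3 - 13310z^2 + 73205z - 161051


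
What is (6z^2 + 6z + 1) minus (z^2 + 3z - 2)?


Distribute the minus sign:
  (6z^2 + 6z + 1)
- (z^2 + 3z - 2)
Negate second polynomial: -z^2 - 3z + 2
Add: 5z^2 + 3z + 3


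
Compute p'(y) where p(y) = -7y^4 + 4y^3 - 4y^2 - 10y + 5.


Apply the power rule term by term:
  d/dy(-7y^4) = -28y^3
  d/dy(4y^3) = 12y^2
  d/dy(-4y^2) = -8y
  d/dy(-10y) = -10
  d/dy(5) = 0
p'(y) = -28y^3 + 12y^2 - 8y - 10


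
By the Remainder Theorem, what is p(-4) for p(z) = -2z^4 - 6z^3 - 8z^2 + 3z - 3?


By the Remainder Theorem, the remainder equals p(-4):
  -2*(-4)^4 = -512
  -6*(-4)^3 = 384
  -8*(-4)^2 = -128
  3*(-4)^1 = -12
  constant: -3
Sum: -512 + 384 - 128 - 12 - 3 = -271


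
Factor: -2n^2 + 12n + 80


Roots satisfy r1 + r2 = -b/a = 6 and r1*r2 = c/a = -40.
So r1 = -4, r2 = 10.
-2n^2 + 12n + 80 = -2(n - r1)(n - r2) = -2(n + 4)(n - 10)


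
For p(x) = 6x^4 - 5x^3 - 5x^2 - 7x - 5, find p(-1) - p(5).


p(-1) = 8
p(5) = 2960
p(-1) - p(5) = 8 - 2960 = -2952


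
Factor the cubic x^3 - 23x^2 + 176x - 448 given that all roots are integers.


Try integer roots (divisors of -448). x=8: p(8)=0.
Divide out (x - 8): quotient is x^2 - 15x + 56.
Factor the quadratic: (x - 8)(x - 7)
Result: (x - 8)(x - 8)(x - 7)


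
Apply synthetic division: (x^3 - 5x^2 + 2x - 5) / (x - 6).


Synthetic division with c = 6. Coefficients: 1, -5, 2, -5
Bring down 1.
  1 * 6 = 6; 6 - 5 = 1
  1 * 6 = 6; 6 + 2 = 8
  8 * 6 = 48; 48 - 5 = 43
Quotient: x^2 + x + 8, Remainder: 43


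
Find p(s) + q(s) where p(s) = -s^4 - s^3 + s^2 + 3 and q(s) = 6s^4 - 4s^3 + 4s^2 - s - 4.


Align terms by degree and add:
  -s^4 - s^3 + s^2 + 3
+ 6s^4 - 4s^3 + 4s^2 - s - 4
= 5s^4 - 5s^3 + 5s^2 - s - 1


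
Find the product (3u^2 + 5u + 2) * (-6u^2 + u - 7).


Distribute each term of the first polynomial:
  (3u^2)(-6u^2 + u - 7) = -18u^4 + 3u^3 - 21u^2
  (5u)(-6u^2 + u - 7) = -30u^3 + 5u^2 - 35u
  (2)(-6u^2 + u - 7) = -12u^2 + 2u - 14
Sum: -18u^4 - 27u^3 - 28u^2 - 33u - 14


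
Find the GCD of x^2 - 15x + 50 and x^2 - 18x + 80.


Factor each:
  x^2 - 15x + 50 = (x - 10)(x - 5)
  x^2 - 18x + 80 = (x - 10)(x - 8)
Common monic factor: x - 10


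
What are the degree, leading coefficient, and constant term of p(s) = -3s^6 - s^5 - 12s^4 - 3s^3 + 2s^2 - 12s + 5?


Highest power of s is 6, with coefficient -3. Constant term is 5.
Degree = 6, leading coefficient = -3, constant term = 5


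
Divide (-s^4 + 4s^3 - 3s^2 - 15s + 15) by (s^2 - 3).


(-s^4 + 4s^3 - 3s^2 - 15s + 15) / (s^2 - 3)
Step 1: -s^2 * (s^2 - 3) = -s^4 + 3s^2; subtract.
Step 2: 4s * (s^2 - 3) = 4s^3 - 12s; subtract.
Step 3: -6 * (s^2 - 3) = -6s^2 + 18; subtract.
Quotient: -s^2 + 4s - 6, Remainder: -3s - 3


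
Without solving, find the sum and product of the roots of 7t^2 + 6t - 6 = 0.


For at^2+bt+c=0: sum = -b/a, product = c/a.
a=7, b=6, c=-6
Sum = -(6)/7 = -6/7
Product = (-6)/7 = -6/7


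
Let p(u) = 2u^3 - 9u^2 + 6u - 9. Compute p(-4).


Using direct substitution:
  2 * (-4)^3 = -128
  -9 * (-4)^2 = -144
  6 * (-4)^1 = -24
  constant: -9
Sum = -128 - 144 - 24 - 9 = -305


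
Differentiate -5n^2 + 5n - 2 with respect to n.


Apply the power rule term by term:
  d/dn(-5n^2) = -10n
  d/dn(5n) = 5
  d/dn(-2) = 0
p'(n) = -10n + 5


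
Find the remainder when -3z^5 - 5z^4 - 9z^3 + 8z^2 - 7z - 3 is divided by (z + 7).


By the Remainder Theorem, the remainder equals p(-7):
  -3*(-7)^5 = 50421
  -5*(-7)^4 = -12005
  -9*(-7)^3 = 3087
  8*(-7)^2 = 392
  -7*(-7)^1 = 49
  constant: -3
Sum: 50421 - 12005 + 3087 + 392 + 49 - 3 = 41941


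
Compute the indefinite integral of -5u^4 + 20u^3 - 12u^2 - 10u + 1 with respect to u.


Reverse power rule on each term:
  ∫ -5u^4 du = -u^5
  ∫ 20u^3 du = 5u^4
  ∫ -12u^2 du = -4u^3
  ∫ -10u du = -5u^2
  ∫ 1 du = u
F(u) = -u^5 + 5u^4 - 4u^3 - 5u^2 + u + C


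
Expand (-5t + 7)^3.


Expand (-5t + 7)^3 by repeated multiplication:
  (-5t + 7)^2 = 25t^2 - 70t + 49
= -125t^3 + 525t^2 - 735t + 343


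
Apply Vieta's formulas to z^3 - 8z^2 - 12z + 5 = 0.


Monic cubic z^3+bz^2+cz+d=0: sum=-b, pairwise sum=c, product=-d.
b=-8, c=-12, d=5
r1+r2+r3 = 8
r1r2+r1r3+r2r3 = -12
r1r2r3 = -5


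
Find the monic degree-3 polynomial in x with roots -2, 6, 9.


p(x) = (x + 2)(x - 6)(x - 9)
Expand: x^3 - 13x^2 + 24x + 108


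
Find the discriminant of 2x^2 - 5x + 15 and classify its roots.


D = b^2 - 4ac = (-5)^2 - 4(2)(15) = 25 - 120 = -95
Since D < 0: two complex conjugate roots (no real roots)


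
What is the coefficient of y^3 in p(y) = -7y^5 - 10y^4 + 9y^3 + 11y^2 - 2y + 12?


Read off the coefficient of y^3: 9


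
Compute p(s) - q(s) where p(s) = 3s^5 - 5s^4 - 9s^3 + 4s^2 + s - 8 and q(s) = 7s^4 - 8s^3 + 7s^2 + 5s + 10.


Distribute the minus sign:
  (3s^5 - 5s^4 - 9s^3 + 4s^2 + s - 8)
- (7s^4 - 8s^3 + 7s^2 + 5s + 10)
Negate second polynomial: -7s^4 + 8s^3 - 7s^2 - 5s - 10
Add: 3s^5 - 12s^4 - s^3 - 3s^2 - 4s - 18


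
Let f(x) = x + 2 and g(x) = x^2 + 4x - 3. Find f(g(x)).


Substitute g(x) into f:
f(g(x)) = 1*(x^2 + 4x - 3) + 2
Expand and combine: x^2 + 4x - 1


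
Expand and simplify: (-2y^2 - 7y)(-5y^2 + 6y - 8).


Distribute each term of the first polynomial:
  (-2y^2)(-5y^2 + 6y - 8) = 10y^4 - 12y^3 + 16y^2
  (-7y)(-5y^2 + 6y - 8) = 35y^3 - 42y^2 + 56y
Sum: 10y^4 + 23y^3 - 26y^2 + 56y


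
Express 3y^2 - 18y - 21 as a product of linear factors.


Roots satisfy r1 + r2 = -b/a = 6 and r1*r2 = c/a = -7.
So r1 = -1, r2 = 7.
3y^2 - 18y - 21 = 3(y - r1)(y - r2) = 3(y + 1)(y - 7)


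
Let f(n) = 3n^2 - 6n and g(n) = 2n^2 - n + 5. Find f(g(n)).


Substitute g(n) into f:
f(g(n)) = 3*(2n^2 - n + 5)^2 + (-6)*(2n^2 - n + 5)
(2n^2 - n + 5)^2 = 4n^4 - 4n^3 + 21n^2 - 10n + 25
Expand and combine: 12n^4 - 12n^3 + 51n^2 - 24n + 45


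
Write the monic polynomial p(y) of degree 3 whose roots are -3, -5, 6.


p(y) = (y + 3)(y + 5)(y - 6)
Expand: y^3 + 2y^2 - 33y - 90


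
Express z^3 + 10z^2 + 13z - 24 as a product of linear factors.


Try integer roots (divisors of -24). z=1: p(1)=0.
Divide out (z - 1): quotient is z^2 + 11z + 24.
Factor the quadratic: (z + 8)(z + 3)
Result: (z - 1)(z + 8)(z + 3)


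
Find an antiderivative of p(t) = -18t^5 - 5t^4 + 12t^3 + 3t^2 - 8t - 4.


Reverse power rule on each term:
  ∫ -18t^5 dt = -3t^6
  ∫ -5t^4 dt = -t^5
  ∫ 12t^3 dt = 3t^4
  ∫ 3t^2 dt = t^3
  ∫ -8t dt = -4t^2
  ∫ -4 dt = -4t
F(t) = -3t^6 - t^5 + 3t^4 + t^3 - 4t^2 - 4t + C


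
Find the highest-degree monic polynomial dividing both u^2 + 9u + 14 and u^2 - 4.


Factor each:
  u^2 + 9u + 14 = (u + 2)(u + 7)
  u^2 - 4 = (u + 2)(u - 2)
Common monic factor: u + 2


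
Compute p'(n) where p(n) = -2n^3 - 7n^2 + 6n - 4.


Apply the power rule term by term:
  d/dn(-2n^3) = -6n^2
  d/dn(-7n^2) = -14n
  d/dn(6n) = 6
  d/dn(-4) = 0
p'(n) = -6n^2 - 14n + 6


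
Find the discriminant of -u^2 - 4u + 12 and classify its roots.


D = b^2 - 4ac = (-4)^2 - 4(-1)(12) = 16 + 48 = 64
Since D > 0: two distinct rational roots


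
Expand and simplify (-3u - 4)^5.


Expand (-3u - 4)^5 by repeated multiplication:
  (-3u - 4)^2 = 9u^2 + 24u + 16
  (-3u - 4)^3 = -27u^3 - 108u^2 - 144u - 64
  (-3u - 4)^4 = 81u^4 + 432u^3 + 864u^2 + 768u + 256
= -243u^5 - 1620u^4 - 4320u^3 - 5760u^2 - 3840u - 1024


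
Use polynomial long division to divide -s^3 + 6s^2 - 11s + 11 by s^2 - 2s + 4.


(-s^3 + 6s^2 - 11s + 11) / (s^2 - 2s + 4)
Step 1: -s * (s^2 - 2s + 4) = -s^3 + 2s^2 - 4s; subtract.
Step 2: 4 * (s^2 - 2s + 4) = 4s^2 - 8s + 16; subtract.
Quotient: -s + 4, Remainder: s - 5


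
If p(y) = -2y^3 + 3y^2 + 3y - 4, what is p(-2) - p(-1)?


p(-2) = 18
p(-1) = -2
p(-2) - p(-1) = 18 + 2 = 20


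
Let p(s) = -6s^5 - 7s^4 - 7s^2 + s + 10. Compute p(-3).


Using direct substitution:
  -6 * (-3)^5 = 1458
  -7 * (-3)^4 = -567
  0 * (-3)^3 = 0
  -7 * (-3)^2 = -63
  1 * (-3)^1 = -3
  constant: 10
Sum = 1458 - 567 + 0 - 63 - 3 + 10 = 835


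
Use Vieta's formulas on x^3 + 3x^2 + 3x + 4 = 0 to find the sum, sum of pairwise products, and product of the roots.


Monic cubic x^3+bx^2+cx+d=0: sum=-b, pairwise sum=c, product=-d.
b=3, c=3, d=4
r1+r2+r3 = -3
r1r2+r1r3+r2r3 = 3
r1r2r3 = -4


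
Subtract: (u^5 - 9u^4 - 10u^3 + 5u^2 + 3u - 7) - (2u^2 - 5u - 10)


Distribute the minus sign:
  (u^5 - 9u^4 - 10u^3 + 5u^2 + 3u - 7)
- (2u^2 - 5u - 10)
Negate second polynomial: -2u^2 + 5u + 10
Add: u^5 - 9u^4 - 10u^3 + 3u^2 + 8u + 3


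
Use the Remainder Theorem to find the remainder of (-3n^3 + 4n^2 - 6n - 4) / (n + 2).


By the Remainder Theorem, the remainder equals p(-2):
  -3*(-2)^3 = 24
  4*(-2)^2 = 16
  -6*(-2)^1 = 12
  constant: -4
Sum: 24 + 16 + 12 - 4 = 48


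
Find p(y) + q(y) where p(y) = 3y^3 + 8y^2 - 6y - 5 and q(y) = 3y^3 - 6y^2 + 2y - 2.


Align terms by degree and add:
  3y^3 + 8y^2 - 6y - 5
+ 3y^3 - 6y^2 + 2y - 2
= 6y^3 + 2y^2 - 4y - 7


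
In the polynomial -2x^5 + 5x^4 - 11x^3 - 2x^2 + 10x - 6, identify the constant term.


Read off the constant term: -6


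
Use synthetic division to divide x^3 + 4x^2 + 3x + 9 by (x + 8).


Synthetic division with c = -8. Coefficients: 1, 4, 3, 9
Bring down 1.
  1 * -8 = -8; -8 + 4 = -4
  -4 * -8 = 32; 32 + 3 = 35
  35 * -8 = -280; -280 + 9 = -271
Quotient: x^2 - 4x + 35, Remainder: -271


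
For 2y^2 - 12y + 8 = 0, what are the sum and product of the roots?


For ay^2+by+c=0: sum = -b/a, product = c/a.
a=2, b=-12, c=8
Sum = -(-12)/2 = 6
Product = (8)/2 = 4


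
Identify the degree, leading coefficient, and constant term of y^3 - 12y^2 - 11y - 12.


Highest power of y is 3, with coefficient 1. Constant term is -12.
Degree = 3, leading coefficient = 1, constant term = -12


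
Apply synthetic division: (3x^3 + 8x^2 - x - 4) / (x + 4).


Synthetic division with c = -4. Coefficients: 3, 8, -1, -4
Bring down 3.
  3 * -4 = -12; -12 + 8 = -4
  -4 * -4 = 16; 16 - 1 = 15
  15 * -4 = -60; -60 - 4 = -64
Quotient: 3x^2 - 4x + 15, Remainder: -64


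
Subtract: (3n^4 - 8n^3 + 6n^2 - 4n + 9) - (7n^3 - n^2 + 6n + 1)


Distribute the minus sign:
  (3n^4 - 8n^3 + 6n^2 - 4n + 9)
- (7n^3 - n^2 + 6n + 1)
Negate second polynomial: -7n^3 + n^2 - 6n - 1
Add: 3n^4 - 15n^3 + 7n^2 - 10n + 8


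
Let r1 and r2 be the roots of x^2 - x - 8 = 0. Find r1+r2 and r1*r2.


For ax^2+bx+c=0: sum = -b/a, product = c/a.
a=1, b=-1, c=-8
Sum = -(-1)/1 = 1
Product = (-8)/1 = -8


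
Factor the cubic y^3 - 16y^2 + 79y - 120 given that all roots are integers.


Try integer roots (divisors of -120). y=8: p(8)=0.
Divide out (y - 8): quotient is y^2 - 8y + 15.
Factor the quadratic: (y - 5)(y - 3)
Result: (y - 8)(y - 5)(y - 3)


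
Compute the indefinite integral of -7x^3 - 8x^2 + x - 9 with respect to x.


Reverse power rule on each term:
  ∫ -7x^3 dx = -(7/4)x^4
  ∫ -8x^2 dx = -(8/3)x^3
  ∫ x dx = (1/2)x^2
  ∫ -9 dx = -9x
F(x) = -(7/4)x^4 - (8/3)x^3 + (1/2)x^2 - 9x + C


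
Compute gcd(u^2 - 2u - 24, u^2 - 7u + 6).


Factor each:
  u^2 - 2u - 24 = (u - 6)(u + 4)
  u^2 - 7u + 6 = (u - 6)(u - 1)
Common monic factor: u - 6


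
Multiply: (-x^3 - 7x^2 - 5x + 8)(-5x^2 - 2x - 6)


Distribute each term of the first polynomial:
  (-x^3)(-5x^2 - 2x - 6) = 5x^5 + 2x^4 + 6x^3
  (-7x^2)(-5x^2 - 2x - 6) = 35x^4 + 14x^3 + 42x^2
  (-5x)(-5x^2 - 2x - 6) = 25x^3 + 10x^2 + 30x
  (8)(-5x^2 - 2x - 6) = -40x^2 - 16x - 48
Sum: 5x^5 + 37x^4 + 45x^3 + 12x^2 + 14x - 48


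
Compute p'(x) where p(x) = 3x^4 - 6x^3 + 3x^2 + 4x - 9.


Apply the power rule term by term:
  d/dx(3x^4) = 12x^3
  d/dx(-6x^3) = -18x^2
  d/dx(3x^2) = 6x
  d/dx(4x) = 4
  d/dx(-9) = 0
p'(x) = 12x^3 - 18x^2 + 6x + 4


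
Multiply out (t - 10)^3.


Expand (t - 10)^3 by repeated multiplication:
  (t - 10)^2 = t^2 - 20t + 100
= t^3 - 30t^2 + 300t - 1000


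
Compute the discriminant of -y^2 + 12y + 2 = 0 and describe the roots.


D = b^2 - 4ac = (12)^2 - 4(-1)(2) = 144 + 8 = 152
Since D > 0: two distinct irrational roots


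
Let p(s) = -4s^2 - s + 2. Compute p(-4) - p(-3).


p(-4) = -58
p(-3) = -31
p(-4) - p(-3) = -58 + 31 = -27


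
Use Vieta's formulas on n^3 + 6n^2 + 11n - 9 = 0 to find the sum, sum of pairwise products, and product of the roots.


Monic cubic n^3+bn^2+cn+d=0: sum=-b, pairwise sum=c, product=-d.
b=6, c=11, d=-9
r1+r2+r3 = -6
r1r2+r1r3+r2r3 = 11
r1r2r3 = 9


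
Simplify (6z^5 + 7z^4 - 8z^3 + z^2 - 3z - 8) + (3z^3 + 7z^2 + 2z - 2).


Align terms by degree and add:
  6z^5 + 7z^4 - 8z^3 + z^2 - 3z - 8
+ 3z^3 + 7z^2 + 2z - 2
= 6z^5 + 7z^4 - 5z^3 + 8z^2 - z - 10


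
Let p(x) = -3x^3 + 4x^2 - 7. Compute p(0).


Using direct substitution:
  -3 * (0)^3 = 0
  4 * (0)^2 = 0
  0 * (0)^1 = 0
  constant: -7
Sum = 0 + 0 + 0 - 7 = -7


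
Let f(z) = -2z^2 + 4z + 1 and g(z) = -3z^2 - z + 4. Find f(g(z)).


Substitute g(z) into f:
f(g(z)) = -2*(-3z^2 - z + 4)^2 + 4*(-3z^2 - z + 4) + 1
(-3z^2 - z + 4)^2 = 9z^4 + 6z^3 - 23z^2 - 8z + 16
Expand and combine: -18z^4 - 12z^3 + 34z^2 + 12z - 15


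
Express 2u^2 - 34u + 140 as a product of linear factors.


Roots satisfy r1 + r2 = -b/a = 17 and r1*r2 = c/a = 70.
So r1 = 7, r2 = 10.
2u^2 - 34u + 140 = 2(u - r1)(u - r2) = 2(u - 7)(u - 10)


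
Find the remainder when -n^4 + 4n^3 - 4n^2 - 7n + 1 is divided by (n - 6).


By the Remainder Theorem, the remainder equals p(6):
  -1*(6)^4 = -1296
  4*(6)^3 = 864
  -4*(6)^2 = -144
  -7*(6)^1 = -42
  constant: 1
Sum: -1296 + 864 - 144 - 42 + 1 = -617


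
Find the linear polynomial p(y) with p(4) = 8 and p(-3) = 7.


p(y) = my + b. Using p(4)=8, p(-3)=7:
m = (8 - 7)/(4 + 3) = 1/7 = 1/7
b = 8 - m*(4) = 8 - 4/7 = 52/7
p(y) = (1/7)y + (52/7)


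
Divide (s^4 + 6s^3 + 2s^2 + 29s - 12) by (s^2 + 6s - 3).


(s^4 + 6s^3 + 2s^2 + 29s - 12) / (s^2 + 6s - 3)
Step 1: s^2 * (s^2 + 6s - 3) = s^4 + 6s^3 - 3s^2; subtract.
Step 2: 0 * (s^2 + 6s - 3) = 0; subtract.
Step 3: 5 * (s^2 + 6s - 3) = 5s^2 + 30s - 15; subtract.
Quotient: s^2 + 5, Remainder: -s + 3


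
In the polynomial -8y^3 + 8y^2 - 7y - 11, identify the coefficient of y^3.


Read off the coefficient of y^3: -8


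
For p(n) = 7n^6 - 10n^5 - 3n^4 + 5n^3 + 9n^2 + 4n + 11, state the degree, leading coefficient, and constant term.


Highest power of n is 6, with coefficient 7. Constant term is 11.
Degree = 6, leading coefficient = 7, constant term = 11


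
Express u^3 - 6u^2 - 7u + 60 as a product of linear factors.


Try integer roots (divisors of 60). u=5: p(5)=0.
Divide out (u - 5): quotient is u^2 - u - 12.
Factor the quadratic: (u + 3)(u - 4)
Result: (u - 5)(u + 3)(u - 4)


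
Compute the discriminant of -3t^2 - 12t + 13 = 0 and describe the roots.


D = b^2 - 4ac = (-12)^2 - 4(-3)(13) = 144 + 156 = 300
Since D > 0: two distinct irrational roots


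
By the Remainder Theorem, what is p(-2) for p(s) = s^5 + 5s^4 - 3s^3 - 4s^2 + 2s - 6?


By the Remainder Theorem, the remainder equals p(-2):
  1*(-2)^5 = -32
  5*(-2)^4 = 80
  -3*(-2)^3 = 24
  -4*(-2)^2 = -16
  2*(-2)^1 = -4
  constant: -6
Sum: -32 + 80 + 24 - 16 - 4 - 6 = 46


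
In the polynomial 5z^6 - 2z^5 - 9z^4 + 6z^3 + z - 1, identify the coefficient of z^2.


Read off the coefficient of z^2: 0


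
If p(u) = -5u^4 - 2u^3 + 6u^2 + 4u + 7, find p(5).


Using direct substitution:
  -5 * (5)^4 = -3125
  -2 * (5)^3 = -250
  6 * (5)^2 = 150
  4 * (5)^1 = 20
  constant: 7
Sum = -3125 - 250 + 150 + 20 + 7 = -3198


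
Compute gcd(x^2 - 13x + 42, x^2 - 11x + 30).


Factor each:
  x^2 - 13x + 42 = (x - 6)(x - 7)
  x^2 - 11x + 30 = (x - 6)(x - 5)
Common monic factor: x - 6


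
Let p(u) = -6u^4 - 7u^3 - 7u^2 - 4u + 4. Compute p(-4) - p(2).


p(-4) = -1180
p(2) = -184
p(-4) - p(2) = -1180 + 184 = -996


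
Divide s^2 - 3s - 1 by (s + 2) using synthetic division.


Synthetic division with c = -2. Coefficients: 1, -3, -1
Bring down 1.
  1 * -2 = -2; -2 - 3 = -5
  -5 * -2 = 10; 10 - 1 = 9
Quotient: s - 5, Remainder: 9


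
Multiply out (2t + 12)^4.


Expand (2t + 12)^4 by repeated multiplication:
  (2t + 12)^2 = 4t^2 + 48t + 144
  (2t + 12)^3 = 8t^3 + 144t^2 + 864t + 1728
= 16t^4 + 384t^3 + 3456t^2 + 13824t + 20736


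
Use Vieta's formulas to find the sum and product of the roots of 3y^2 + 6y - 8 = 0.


For ay^2+by+c=0: sum = -b/a, product = c/a.
a=3, b=6, c=-8
Sum = -(6)/3 = -2
Product = (-8)/3 = -8/3


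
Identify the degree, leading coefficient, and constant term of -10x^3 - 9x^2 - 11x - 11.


Highest power of x is 3, with coefficient -10. Constant term is -11.
Degree = 3, leading coefficient = -10, constant term = -11


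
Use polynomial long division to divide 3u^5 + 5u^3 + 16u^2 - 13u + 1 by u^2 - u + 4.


(3u^5 + 5u^3 + 16u^2 - 13u + 1) / (u^2 - u + 4)
Step 1: 3u^3 * (u^2 - u + 4) = 3u^5 - 3u^4 + 12u^3; subtract.
Step 2: 3u^2 * (u^2 - u + 4) = 3u^4 - 3u^3 + 12u^2; subtract.
Step 3: -4u * (u^2 - u + 4) = -4u^3 + 4u^2 - 16u; subtract.
Step 4: 0 * (u^2 - u + 4) = 0; subtract.
Quotient: 3u^3 + 3u^2 - 4u, Remainder: 3u + 1


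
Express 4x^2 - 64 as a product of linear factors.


Roots satisfy r1 + r2 = -b/a = 0 and r1*r2 = c/a = -16.
So r1 = -4, r2 = 4.
4x^2 - 64 = 4(x - r1)(x - r2) = 4(x + 4)(x - 4)


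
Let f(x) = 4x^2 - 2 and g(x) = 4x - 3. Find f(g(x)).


Substitute g(x) into f:
f(g(x)) = 4*(4x - 3)^2 + (-2)
(4x - 3)^2 = 16x^2 - 24x + 9
Expand and combine: 64x^2 - 96x + 34


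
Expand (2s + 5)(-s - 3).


Distribute each term of the first polynomial:
  (2s)(-s - 3) = -2s^2 - 6s
  (5)(-s - 3) = -5s - 15
Sum: -2s^2 - 11s - 15


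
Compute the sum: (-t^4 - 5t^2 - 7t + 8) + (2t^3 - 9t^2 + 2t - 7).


Align terms by degree and add:
  -t^4 - 5t^2 - 7t + 8
+ 2t^3 - 9t^2 + 2t - 7
= -t^4 + 2t^3 - 14t^2 - 5t + 1


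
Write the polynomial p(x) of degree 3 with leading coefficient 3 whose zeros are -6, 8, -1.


p(x) = 3(x + 6)(x - 8)(x + 1)
Expand: 3x^3 - 3x^2 - 150x - 144


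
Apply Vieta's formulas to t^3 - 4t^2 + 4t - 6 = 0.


Monic cubic t^3+bt^2+ct+d=0: sum=-b, pairwise sum=c, product=-d.
b=-4, c=4, d=-6
r1+r2+r3 = 4
r1r2+r1r3+r2r3 = 4
r1r2r3 = 6


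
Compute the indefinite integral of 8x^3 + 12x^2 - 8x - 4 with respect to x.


Reverse power rule on each term:
  ∫ 8x^3 dx = 2x^4
  ∫ 12x^2 dx = 4x^3
  ∫ -8x dx = -4x^2
  ∫ -4 dx = -4x
F(x) = 2x^4 + 4x^3 - 4x^2 - 4x + C


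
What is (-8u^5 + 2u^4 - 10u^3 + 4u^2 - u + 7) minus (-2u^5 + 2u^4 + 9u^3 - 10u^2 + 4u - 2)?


Distribute the minus sign:
  (-8u^5 + 2u^4 - 10u^3 + 4u^2 - u + 7)
- (-2u^5 + 2u^4 + 9u^3 - 10u^2 + 4u - 2)
Negate second polynomial: 2u^5 - 2u^4 - 9u^3 + 10u^2 - 4u + 2
Add: -6u^5 - 19u^3 + 14u^2 - 5u + 9


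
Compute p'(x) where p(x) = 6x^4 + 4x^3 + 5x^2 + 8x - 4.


Apply the power rule term by term:
  d/dx(6x^4) = 24x^3
  d/dx(4x^3) = 12x^2
  d/dx(5x^2) = 10x
  d/dx(8x) = 8
  d/dx(-4) = 0
p'(x) = 24x^3 + 12x^2 + 10x + 8


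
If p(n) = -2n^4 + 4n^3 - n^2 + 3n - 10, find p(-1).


Using direct substitution:
  -2 * (-1)^4 = -2
  4 * (-1)^3 = -4
  -1 * (-1)^2 = -1
  3 * (-1)^1 = -3
  constant: -10
Sum = -2 - 4 - 1 - 3 - 10 = -20


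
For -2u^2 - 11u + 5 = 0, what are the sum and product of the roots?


For au^2+bu+c=0: sum = -b/a, product = c/a.
a=-2, b=-11, c=5
Sum = -(-11)/-2 = -11/2
Product = (5)/-2 = -5/2


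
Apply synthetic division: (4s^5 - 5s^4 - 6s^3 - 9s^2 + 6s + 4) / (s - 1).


Synthetic division with c = 1. Coefficients: 4, -5, -6, -9, 6, 4
Bring down 4.
  4 * 1 = 4; 4 - 5 = -1
  -1 * 1 = -1; -1 - 6 = -7
  -7 * 1 = -7; -7 - 9 = -16
  -16 * 1 = -16; -16 + 6 = -10
  -10 * 1 = -10; -10 + 4 = -6
Quotient: 4s^4 - s^3 - 7s^2 - 16s - 10, Remainder: -6


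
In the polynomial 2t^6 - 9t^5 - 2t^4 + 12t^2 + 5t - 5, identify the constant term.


Read off the constant term: -5


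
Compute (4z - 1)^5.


Expand (4z - 1)^5 by repeated multiplication:
  (4z - 1)^2 = 16z^2 - 8z + 1
  (4z - 1)^3 = 64z^3 - 48z^2 + 12z - 1
  (4z - 1)^4 = 256z^4 - 256z^3 + 96z^2 - 16z + 1
= 1024z^5 - 1280z^4 + 640z^3 - 160z^2 + 20z - 1


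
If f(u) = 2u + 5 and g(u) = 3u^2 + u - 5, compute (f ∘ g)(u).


Substitute g(u) into f:
f(g(u)) = 2*(3u^2 + u - 5) + 5
Expand and combine: 6u^2 + 2u - 5


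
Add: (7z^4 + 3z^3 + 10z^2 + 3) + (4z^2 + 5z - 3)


Align terms by degree and add:
  7z^4 + 3z^3 + 10z^2 + 3
+ 4z^2 + 5z - 3
= 7z^4 + 3z^3 + 14z^2 + 5z


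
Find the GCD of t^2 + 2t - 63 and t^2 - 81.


Factor each:
  t^2 + 2t - 63 = (t + 9)(t - 7)
  t^2 - 81 = (t + 9)(t - 9)
Common monic factor: t + 9


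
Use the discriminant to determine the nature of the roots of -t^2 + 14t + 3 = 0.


D = b^2 - 4ac = (14)^2 - 4(-1)(3) = 196 + 12 = 208
Since D > 0: two distinct irrational roots


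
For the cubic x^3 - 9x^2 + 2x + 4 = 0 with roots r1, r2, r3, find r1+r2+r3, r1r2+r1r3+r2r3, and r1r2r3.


Monic cubic x^3+bx^2+cx+d=0: sum=-b, pairwise sum=c, product=-d.
b=-9, c=2, d=4
r1+r2+r3 = 9
r1r2+r1r3+r2r3 = 2
r1r2r3 = -4


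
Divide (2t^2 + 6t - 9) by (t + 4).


(2t^2 + 6t - 9) / (t + 4)
Step 1: 2t * (t + 4) = 2t^2 + 8t; subtract.
Step 2: -2 * (t + 4) = -2t - 8; subtract.
Quotient: 2t - 2, Remainder: -1


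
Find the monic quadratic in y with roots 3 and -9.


p(y) = (y - 3)(y + 9)
Expand: y^2 + 6y - 27


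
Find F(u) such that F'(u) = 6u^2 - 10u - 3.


Reverse power rule on each term:
  ∫ 6u^2 du = 2u^3
  ∫ -10u du = -5u^2
  ∫ -3 du = -3u
F(u) = 2u^3 - 5u^2 - 3u + C


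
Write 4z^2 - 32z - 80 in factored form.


Roots satisfy r1 + r2 = -b/a = 8 and r1*r2 = c/a = -20.
So r1 = 10, r2 = -2.
4z^2 - 32z - 80 = 4(z - r1)(z - r2) = 4(z - 10)(z + 2)


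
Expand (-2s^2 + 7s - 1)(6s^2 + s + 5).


Distribute each term of the first polynomial:
  (-2s^2)(6s^2 + s + 5) = -12s^4 - 2s^3 - 10s^2
  (7s)(6s^2 + s + 5) = 42s^3 + 7s^2 + 35s
  (-1)(6s^2 + s + 5) = -6s^2 - s - 5
Sum: -12s^4 + 40s^3 - 9s^2 + 34s - 5


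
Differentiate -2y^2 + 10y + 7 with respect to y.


Apply the power rule term by term:
  d/dy(-2y^2) = -4y
  d/dy(10y) = 10
  d/dy(7) = 0
p'(y) = -4y + 10


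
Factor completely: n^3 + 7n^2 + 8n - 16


Try integer roots (divisors of -16). n=1: p(1)=0.
Divide out (n - 1): quotient is n^2 + 8n + 16.
Factor the quadratic: (n + 4)(n + 4)
Result: (n - 1)(n + 4)(n + 4)


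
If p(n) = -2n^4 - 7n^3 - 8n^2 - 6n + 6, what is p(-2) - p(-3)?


p(-2) = 10
p(-3) = -21
p(-2) - p(-3) = 10 + 21 = 31


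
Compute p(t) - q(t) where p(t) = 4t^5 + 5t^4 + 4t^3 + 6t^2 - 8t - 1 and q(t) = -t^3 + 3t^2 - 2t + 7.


Distribute the minus sign:
  (4t^5 + 5t^4 + 4t^3 + 6t^2 - 8t - 1)
- (-t^3 + 3t^2 - 2t + 7)
Negate second polynomial: t^3 - 3t^2 + 2t - 7
Add: 4t^5 + 5t^4 + 5t^3 + 3t^2 - 6t - 8


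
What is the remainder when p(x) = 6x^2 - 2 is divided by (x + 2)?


By the Remainder Theorem, the remainder equals p(-2):
  6*(-2)^2 = 24
  0*(-2)^1 = 0
  constant: -2
Sum: 24 + 0 - 2 = 22


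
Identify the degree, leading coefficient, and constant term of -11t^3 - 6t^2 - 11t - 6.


Highest power of t is 3, with coefficient -11. Constant term is -6.
Degree = 3, leading coefficient = -11, constant term = -6


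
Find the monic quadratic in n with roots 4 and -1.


p(n) = (n - 4)(n + 1)
Expand: n^2 - 3n - 4


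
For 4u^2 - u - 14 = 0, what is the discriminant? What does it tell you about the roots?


D = b^2 - 4ac = (-1)^2 - 4(4)(-14) = 1 + 224 = 225
Since D > 0: two distinct rational roots


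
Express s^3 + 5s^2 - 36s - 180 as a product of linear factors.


Try integer roots (divisors of -180). s=-5: p(-5)=0.
Divide out (s + 5): quotient is s^2 - 36.
Factor the quadratic: (s - 6)(s + 6)
Result: (s + 5)(s - 6)(s + 6)


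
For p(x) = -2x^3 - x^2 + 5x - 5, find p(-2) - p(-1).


p(-2) = -3
p(-1) = -9
p(-2) - p(-1) = -3 + 9 = 6


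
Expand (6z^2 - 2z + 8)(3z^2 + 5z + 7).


Distribute each term of the first polynomial:
  (6z^2)(3z^2 + 5z + 7) = 18z^4 + 30z^3 + 42z^2
  (-2z)(3z^2 + 5z + 7) = -6z^3 - 10z^2 - 14z
  (8)(3z^2 + 5z + 7) = 24z^2 + 40z + 56
Sum: 18z^4 + 24z^3 + 56z^2 + 26z + 56


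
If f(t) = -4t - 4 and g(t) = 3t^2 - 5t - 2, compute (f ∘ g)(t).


Substitute g(t) into f:
f(g(t)) = -4*(3t^2 - 5t - 2) + (-4)
Expand and combine: -12t^2 + 20t + 4


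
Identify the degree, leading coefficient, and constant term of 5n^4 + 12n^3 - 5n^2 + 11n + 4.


Highest power of n is 4, with coefficient 5. Constant term is 4.
Degree = 4, leading coefficient = 5, constant term = 4


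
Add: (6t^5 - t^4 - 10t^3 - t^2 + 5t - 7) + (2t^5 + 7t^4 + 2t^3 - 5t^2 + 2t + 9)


Align terms by degree and add:
  6t^5 - t^4 - 10t^3 - t^2 + 5t - 7
+ 2t^5 + 7t^4 + 2t^3 - 5t^2 + 2t + 9
= 8t^5 + 6t^4 - 8t^3 - 6t^2 + 7t + 2


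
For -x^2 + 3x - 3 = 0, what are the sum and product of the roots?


For ax^2+bx+c=0: sum = -b/a, product = c/a.
a=-1, b=3, c=-3
Sum = -(3)/-1 = 3
Product = (-3)/-1 = 3


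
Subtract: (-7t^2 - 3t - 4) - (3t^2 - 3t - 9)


Distribute the minus sign:
  (-7t^2 - 3t - 4)
- (3t^2 - 3t - 9)
Negate second polynomial: -3t^2 + 3t + 9
Add: -10t^2 + 5


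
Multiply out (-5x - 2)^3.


Expand (-5x - 2)^3 by repeated multiplication:
  (-5x - 2)^2 = 25x^2 + 20x + 4
= -125x^3 - 150x^2 - 60x - 8


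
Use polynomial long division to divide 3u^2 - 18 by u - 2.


(3u^2 - 18) / (u - 2)
Step 1: 3u * (u - 2) = 3u^2 - 6u; subtract.
Step 2: 6 * (u - 2) = 6u - 12; subtract.
Quotient: 3u + 6, Remainder: -6


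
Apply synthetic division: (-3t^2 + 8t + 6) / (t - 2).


Synthetic division with c = 2. Coefficients: -3, 8, 6
Bring down -3.
  -3 * 2 = -6; -6 + 8 = 2
  2 * 2 = 4; 4 + 6 = 10
Quotient: -3t + 2, Remainder: 10


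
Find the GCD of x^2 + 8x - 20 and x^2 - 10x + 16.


Factor each:
  x^2 + 8x - 20 = (x - 2)(x + 10)
  x^2 - 10x + 16 = (x - 2)(x - 8)
Common monic factor: x - 2


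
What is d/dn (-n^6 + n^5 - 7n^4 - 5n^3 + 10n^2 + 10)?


Apply the power rule term by term:
  d/dn(-n^6) = -6n^5
  d/dn(n^5) = 5n^4
  d/dn(-7n^4) = -28n^3
  d/dn(-5n^3) = -15n^2
  d/dn(10n^2) = 20n
  d/dn(10) = 0
p'(n) = -6n^5 + 5n^4 - 28n^3 - 15n^2 + 20n


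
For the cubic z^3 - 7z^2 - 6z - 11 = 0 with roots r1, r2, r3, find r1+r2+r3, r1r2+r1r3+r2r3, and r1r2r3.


Monic cubic z^3+bz^2+cz+d=0: sum=-b, pairwise sum=c, product=-d.
b=-7, c=-6, d=-11
r1+r2+r3 = 7
r1r2+r1r3+r2r3 = -6
r1r2r3 = 11


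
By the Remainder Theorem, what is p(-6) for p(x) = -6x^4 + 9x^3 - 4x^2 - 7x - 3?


By the Remainder Theorem, the remainder equals p(-6):
  -6*(-6)^4 = -7776
  9*(-6)^3 = -1944
  -4*(-6)^2 = -144
  -7*(-6)^1 = 42
  constant: -3
Sum: -7776 - 1944 - 144 + 42 - 3 = -9825


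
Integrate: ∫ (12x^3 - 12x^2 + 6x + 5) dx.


Reverse power rule on each term:
  ∫ 12x^3 dx = 3x^4
  ∫ -12x^2 dx = -4x^3
  ∫ 6x dx = 3x^2
  ∫ 5 dx = 5x
F(x) = 3x^4 - 4x^3 + 3x^2 + 5x + C


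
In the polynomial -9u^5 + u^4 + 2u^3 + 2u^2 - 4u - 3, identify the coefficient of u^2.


Read off the coefficient of u^2: 2


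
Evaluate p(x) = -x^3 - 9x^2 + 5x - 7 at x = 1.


Using direct substitution:
  -1 * (1)^3 = -1
  -9 * (1)^2 = -9
  5 * (1)^1 = 5
  constant: -7
Sum = -1 - 9 + 5 - 7 = -12


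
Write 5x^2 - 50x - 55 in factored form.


Roots satisfy r1 + r2 = -b/a = 10 and r1*r2 = c/a = -11.
So r1 = -1, r2 = 11.
5x^2 - 50x - 55 = 5(x - r1)(x - r2) = 5(x + 1)(x - 11)


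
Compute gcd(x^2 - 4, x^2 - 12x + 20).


Factor each:
  x^2 - 4 = (x - 2)(x + 2)
  x^2 - 12x + 20 = (x - 2)(x - 10)
Common monic factor: x - 2


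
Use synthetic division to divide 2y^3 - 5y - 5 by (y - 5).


Synthetic division with c = 5. Coefficients: 2, 0, -5, -5
Bring down 2.
  2 * 5 = 10; 10 + 0 = 10
  10 * 5 = 50; 50 - 5 = 45
  45 * 5 = 225; 225 - 5 = 220
Quotient: 2y^2 + 10y + 45, Remainder: 220


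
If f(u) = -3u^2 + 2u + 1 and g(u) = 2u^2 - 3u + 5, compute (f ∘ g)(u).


Substitute g(u) into f:
f(g(u)) = -3*(2u^2 - 3u + 5)^2 + 2*(2u^2 - 3u + 5) + 1
(2u^2 - 3u + 5)^2 = 4u^4 - 12u^3 + 29u^2 - 30u + 25
Expand and combine: -12u^4 + 36u^3 - 83u^2 + 84u - 64


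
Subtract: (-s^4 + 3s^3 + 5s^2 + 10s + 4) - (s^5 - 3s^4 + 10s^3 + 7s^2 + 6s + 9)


Distribute the minus sign:
  (-s^4 + 3s^3 + 5s^2 + 10s + 4)
- (s^5 - 3s^4 + 10s^3 + 7s^2 + 6s + 9)
Negate second polynomial: -s^5 + 3s^4 - 10s^3 - 7s^2 - 6s - 9
Add: -s^5 + 2s^4 - 7s^3 - 2s^2 + 4s - 5


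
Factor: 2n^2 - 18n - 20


Roots satisfy r1 + r2 = -b/a = 9 and r1*r2 = c/a = -10.
So r1 = 10, r2 = -1.
2n^2 - 18n - 20 = 2(n - r1)(n - r2) = 2(n - 10)(n + 1)


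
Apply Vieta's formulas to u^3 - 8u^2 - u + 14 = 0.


Monic cubic u^3+bu^2+cu+d=0: sum=-b, pairwise sum=c, product=-d.
b=-8, c=-1, d=14
r1+r2+r3 = 8
r1r2+r1r3+r2r3 = -1
r1r2r3 = -14


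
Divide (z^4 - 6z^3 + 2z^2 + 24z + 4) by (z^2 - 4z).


(z^4 - 6z^3 + 2z^2 + 24z + 4) / (z^2 - 4z)
Step 1: z^2 * (z^2 - 4z) = z^4 - 4z^3; subtract.
Step 2: -2z * (z^2 - 4z) = -2z^3 + 8z^2; subtract.
Step 3: -6 * (z^2 - 4z) = -6z^2 + 24z; subtract.
Quotient: z^2 - 2z - 6, Remainder: 4


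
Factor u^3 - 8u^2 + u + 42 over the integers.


Try integer roots (divisors of 42). u=3: p(3)=0.
Divide out (u - 3): quotient is u^2 - 5u - 14.
Factor the quadratic: (u + 2)(u - 7)
Result: (u - 3)(u + 2)(u - 7)


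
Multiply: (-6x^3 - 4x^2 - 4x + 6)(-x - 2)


Distribute each term of the first polynomial:
  (-6x^3)(-x - 2) = 6x^4 + 12x^3
  (-4x^2)(-x - 2) = 4x^3 + 8x^2
  (-4x)(-x - 2) = 4x^2 + 8x
  (6)(-x - 2) = -6x - 12
Sum: 6x^4 + 16x^3 + 12x^2 + 2x - 12


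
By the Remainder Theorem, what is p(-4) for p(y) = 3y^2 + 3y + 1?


By the Remainder Theorem, the remainder equals p(-4):
  3*(-4)^2 = 48
  3*(-4)^1 = -12
  constant: 1
Sum: 48 - 12 + 1 = 37


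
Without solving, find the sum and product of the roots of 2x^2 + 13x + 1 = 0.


For ax^2+bx+c=0: sum = -b/a, product = c/a.
a=2, b=13, c=1
Sum = -(13)/2 = -13/2
Product = (1)/2 = 1/2


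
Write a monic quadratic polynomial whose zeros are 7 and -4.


p(x) = (x - 7)(x + 4)
Expand: x^2 - 3x - 28
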